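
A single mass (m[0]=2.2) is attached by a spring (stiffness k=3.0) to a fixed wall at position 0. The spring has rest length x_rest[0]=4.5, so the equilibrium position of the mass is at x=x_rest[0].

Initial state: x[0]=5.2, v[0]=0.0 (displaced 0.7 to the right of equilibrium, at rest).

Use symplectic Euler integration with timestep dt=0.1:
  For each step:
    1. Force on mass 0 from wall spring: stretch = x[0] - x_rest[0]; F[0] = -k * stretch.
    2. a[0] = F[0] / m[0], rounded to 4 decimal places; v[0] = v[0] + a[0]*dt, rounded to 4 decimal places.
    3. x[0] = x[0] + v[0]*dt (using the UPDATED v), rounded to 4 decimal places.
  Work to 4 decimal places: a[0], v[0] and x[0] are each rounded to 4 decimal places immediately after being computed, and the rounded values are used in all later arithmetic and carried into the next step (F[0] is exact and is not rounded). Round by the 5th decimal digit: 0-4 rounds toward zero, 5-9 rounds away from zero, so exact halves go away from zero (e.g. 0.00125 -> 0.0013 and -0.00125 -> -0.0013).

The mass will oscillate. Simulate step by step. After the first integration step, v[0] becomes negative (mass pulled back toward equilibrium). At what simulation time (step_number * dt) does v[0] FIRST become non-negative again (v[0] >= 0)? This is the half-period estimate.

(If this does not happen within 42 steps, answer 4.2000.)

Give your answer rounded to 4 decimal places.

Step 0: x=[5.2000] v=[0.0000]
Step 1: x=[5.1905] v=[-0.0955]
Step 2: x=[5.1715] v=[-0.1897]
Step 3: x=[5.1434] v=[-0.2813]
Step 4: x=[5.1065] v=[-0.3690]
Step 5: x=[5.0613] v=[-0.4517]
Step 6: x=[5.0085] v=[-0.5282]
Step 7: x=[4.9488] v=[-0.5975]
Step 8: x=[4.8829] v=[-0.6587]
Step 9: x=[4.8118] v=[-0.7109]
Step 10: x=[4.7365] v=[-0.7534]
Step 11: x=[4.6579] v=[-0.7857]
Step 12: x=[4.5772] v=[-0.8072]
Step 13: x=[4.4954] v=[-0.8177]
Step 14: x=[4.4137] v=[-0.8171]
Step 15: x=[4.3332] v=[-0.8053]
Step 16: x=[4.2549] v=[-0.7826]
Step 17: x=[4.1800] v=[-0.7492]
Step 18: x=[4.1094] v=[-0.7056]
Step 19: x=[4.0442] v=[-0.6523]
Step 20: x=[3.9852] v=[-0.5902]
Step 21: x=[3.9332] v=[-0.5200]
Step 22: x=[3.8889] v=[-0.4427]
Step 23: x=[3.8530] v=[-0.3594]
Step 24: x=[3.8259] v=[-0.2712]
Step 25: x=[3.8080] v=[-0.1793]
Step 26: x=[3.7995] v=[-0.0849]
Step 27: x=[3.8006] v=[0.0106]
First v>=0 after going negative at step 27, time=2.7000

Answer: 2.7000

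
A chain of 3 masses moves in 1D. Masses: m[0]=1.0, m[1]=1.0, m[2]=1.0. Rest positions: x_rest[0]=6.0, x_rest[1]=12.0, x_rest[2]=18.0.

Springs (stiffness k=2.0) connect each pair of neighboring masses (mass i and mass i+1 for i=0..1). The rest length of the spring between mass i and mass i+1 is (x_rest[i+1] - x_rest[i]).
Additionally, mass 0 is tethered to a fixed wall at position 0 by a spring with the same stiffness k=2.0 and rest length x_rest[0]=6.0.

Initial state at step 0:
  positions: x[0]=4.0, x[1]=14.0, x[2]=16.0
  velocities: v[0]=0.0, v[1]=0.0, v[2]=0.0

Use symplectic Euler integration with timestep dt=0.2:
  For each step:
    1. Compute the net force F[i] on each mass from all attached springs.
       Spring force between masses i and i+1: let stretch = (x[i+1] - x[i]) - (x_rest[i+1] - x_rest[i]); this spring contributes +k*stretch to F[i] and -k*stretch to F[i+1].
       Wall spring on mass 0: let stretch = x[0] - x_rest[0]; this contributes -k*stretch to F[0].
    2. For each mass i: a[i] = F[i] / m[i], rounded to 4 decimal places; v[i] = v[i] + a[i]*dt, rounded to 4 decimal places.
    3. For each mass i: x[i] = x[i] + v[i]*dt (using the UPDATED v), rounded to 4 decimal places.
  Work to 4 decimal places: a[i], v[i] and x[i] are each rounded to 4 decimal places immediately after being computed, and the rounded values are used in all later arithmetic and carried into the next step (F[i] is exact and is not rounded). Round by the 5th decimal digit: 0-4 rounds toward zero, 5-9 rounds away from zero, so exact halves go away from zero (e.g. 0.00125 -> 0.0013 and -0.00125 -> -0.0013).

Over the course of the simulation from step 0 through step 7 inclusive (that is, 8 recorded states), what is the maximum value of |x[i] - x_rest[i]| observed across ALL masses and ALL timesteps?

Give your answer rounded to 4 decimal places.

Answer: 2.9343

Derivation:
Step 0: x=[4.0000 14.0000 16.0000] v=[0.0000 0.0000 0.0000]
Step 1: x=[4.4800 13.3600 16.3200] v=[2.4000 -3.2000 1.6000]
Step 2: x=[5.3120 12.2464 16.8832] v=[4.1600 -5.5680 2.8160]
Step 3: x=[6.2738 10.9490 17.5555] v=[4.8090 -6.4870 3.3613]
Step 4: x=[7.1077 9.8061 18.1792] v=[4.1696 -5.7145 3.1187]
Step 5: x=[7.5889 9.1172 18.6131] v=[2.4059 -3.4446 2.1695]
Step 6: x=[7.5852 9.0657 18.7673] v=[-0.0183 -0.2576 0.7711]
Step 7: x=[7.0932 9.6719 18.6254] v=[-2.4602 3.0308 -0.7095]
Max displacement = 2.9343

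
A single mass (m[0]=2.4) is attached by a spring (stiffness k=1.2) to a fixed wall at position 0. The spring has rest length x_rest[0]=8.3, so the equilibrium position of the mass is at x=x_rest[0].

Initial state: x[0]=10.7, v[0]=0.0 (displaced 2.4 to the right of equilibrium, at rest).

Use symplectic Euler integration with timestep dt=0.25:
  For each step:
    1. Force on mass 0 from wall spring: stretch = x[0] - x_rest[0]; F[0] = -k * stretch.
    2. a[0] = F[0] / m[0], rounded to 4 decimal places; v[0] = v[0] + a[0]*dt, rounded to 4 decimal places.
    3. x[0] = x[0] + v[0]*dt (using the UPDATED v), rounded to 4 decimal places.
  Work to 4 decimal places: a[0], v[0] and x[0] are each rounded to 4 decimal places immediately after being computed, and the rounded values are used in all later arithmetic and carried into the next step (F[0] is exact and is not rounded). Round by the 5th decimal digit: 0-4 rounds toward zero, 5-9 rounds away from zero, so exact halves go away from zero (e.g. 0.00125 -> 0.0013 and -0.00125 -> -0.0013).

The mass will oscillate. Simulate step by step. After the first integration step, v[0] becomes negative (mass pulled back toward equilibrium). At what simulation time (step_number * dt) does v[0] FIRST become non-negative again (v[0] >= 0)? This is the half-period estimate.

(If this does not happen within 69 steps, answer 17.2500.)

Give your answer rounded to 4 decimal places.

Step 0: x=[10.7000] v=[0.0000]
Step 1: x=[10.6250] v=[-0.3000]
Step 2: x=[10.4774] v=[-0.5906]
Step 3: x=[10.2617] v=[-0.8628]
Step 4: x=[9.9847] v=[-1.1080]
Step 5: x=[9.6551] v=[-1.3186]
Step 6: x=[9.2831] v=[-1.4880]
Step 7: x=[8.8804] v=[-1.6109]
Step 8: x=[8.4595] v=[-1.6835]
Step 9: x=[8.0336] v=[-1.7035]
Step 10: x=[7.6161] v=[-1.6702]
Step 11: x=[7.2199] v=[-1.5847]
Step 12: x=[6.8575] v=[-1.4497]
Step 13: x=[6.5402] v=[-1.2694]
Step 14: x=[6.2779] v=[-1.0494]
Step 15: x=[6.0788] v=[-0.7966]
Step 16: x=[5.9491] v=[-0.5190]
Step 17: x=[5.8928] v=[-0.2251]
Step 18: x=[5.9118] v=[0.0758]
First v>=0 after going negative at step 18, time=4.5000

Answer: 4.5000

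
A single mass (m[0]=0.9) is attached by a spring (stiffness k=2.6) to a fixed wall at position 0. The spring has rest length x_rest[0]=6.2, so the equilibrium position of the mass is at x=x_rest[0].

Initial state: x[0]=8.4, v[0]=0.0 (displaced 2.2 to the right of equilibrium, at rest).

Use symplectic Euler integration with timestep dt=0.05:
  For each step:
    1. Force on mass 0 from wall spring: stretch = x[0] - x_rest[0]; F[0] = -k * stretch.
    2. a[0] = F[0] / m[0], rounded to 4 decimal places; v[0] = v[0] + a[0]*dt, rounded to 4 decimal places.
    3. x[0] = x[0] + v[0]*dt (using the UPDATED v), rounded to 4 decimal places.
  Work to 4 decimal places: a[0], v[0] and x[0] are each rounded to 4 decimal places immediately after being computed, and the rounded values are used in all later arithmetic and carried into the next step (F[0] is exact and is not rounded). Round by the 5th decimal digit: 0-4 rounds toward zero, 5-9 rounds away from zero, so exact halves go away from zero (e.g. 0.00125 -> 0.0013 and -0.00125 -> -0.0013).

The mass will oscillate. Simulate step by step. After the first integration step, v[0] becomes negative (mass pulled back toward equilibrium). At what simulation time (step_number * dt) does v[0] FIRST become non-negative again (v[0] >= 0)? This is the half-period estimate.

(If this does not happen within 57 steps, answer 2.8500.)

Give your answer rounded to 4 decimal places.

Answer: 1.8500

Derivation:
Step 0: x=[8.4000] v=[0.0000]
Step 1: x=[8.3841] v=[-0.3178]
Step 2: x=[8.3524] v=[-0.6333]
Step 3: x=[8.3052] v=[-0.9442]
Step 4: x=[8.2428] v=[-1.2483]
Step 5: x=[8.1656] v=[-1.5434]
Step 6: x=[8.0742] v=[-1.8273]
Step 7: x=[7.9693] v=[-2.0980]
Step 8: x=[7.8516] v=[-2.3536]
Step 9: x=[7.7220] v=[-2.5922]
Step 10: x=[7.5814] v=[-2.8120]
Step 11: x=[7.4308] v=[-3.0115]
Step 12: x=[7.2713] v=[-3.1893]
Step 13: x=[7.1041] v=[-3.3440]
Step 14: x=[6.9304] v=[-3.4746]
Step 15: x=[6.7514] v=[-3.5801]
Step 16: x=[6.5684] v=[-3.6597]
Step 17: x=[6.3828] v=[-3.7129]
Step 18: x=[6.1958] v=[-3.7393]
Step 19: x=[6.0089] v=[-3.7387]
Step 20: x=[5.8233] v=[-3.7111]
Step 21: x=[5.6405] v=[-3.6567]
Step 22: x=[5.4617] v=[-3.5759]
Step 23: x=[5.2882] v=[-3.4693]
Step 24: x=[5.1213] v=[-3.3376]
Step 25: x=[4.9622] v=[-3.1818]
Step 26: x=[4.8121] v=[-3.0030]
Step 27: x=[4.6720] v=[-2.8025]
Step 28: x=[4.5429] v=[-2.5818]
Step 29: x=[4.4258] v=[-2.3424]
Step 30: x=[4.3215] v=[-2.0861]
Step 31: x=[4.2308] v=[-1.8148]
Step 32: x=[4.1543] v=[-1.5304]
Step 33: x=[4.0926] v=[-1.2349]
Step 34: x=[4.0461] v=[-0.9305]
Step 35: x=[4.0151] v=[-0.6194]
Step 36: x=[3.9999] v=[-0.3038]
Step 37: x=[4.0006] v=[0.0140]
First v>=0 after going negative at step 37, time=1.8500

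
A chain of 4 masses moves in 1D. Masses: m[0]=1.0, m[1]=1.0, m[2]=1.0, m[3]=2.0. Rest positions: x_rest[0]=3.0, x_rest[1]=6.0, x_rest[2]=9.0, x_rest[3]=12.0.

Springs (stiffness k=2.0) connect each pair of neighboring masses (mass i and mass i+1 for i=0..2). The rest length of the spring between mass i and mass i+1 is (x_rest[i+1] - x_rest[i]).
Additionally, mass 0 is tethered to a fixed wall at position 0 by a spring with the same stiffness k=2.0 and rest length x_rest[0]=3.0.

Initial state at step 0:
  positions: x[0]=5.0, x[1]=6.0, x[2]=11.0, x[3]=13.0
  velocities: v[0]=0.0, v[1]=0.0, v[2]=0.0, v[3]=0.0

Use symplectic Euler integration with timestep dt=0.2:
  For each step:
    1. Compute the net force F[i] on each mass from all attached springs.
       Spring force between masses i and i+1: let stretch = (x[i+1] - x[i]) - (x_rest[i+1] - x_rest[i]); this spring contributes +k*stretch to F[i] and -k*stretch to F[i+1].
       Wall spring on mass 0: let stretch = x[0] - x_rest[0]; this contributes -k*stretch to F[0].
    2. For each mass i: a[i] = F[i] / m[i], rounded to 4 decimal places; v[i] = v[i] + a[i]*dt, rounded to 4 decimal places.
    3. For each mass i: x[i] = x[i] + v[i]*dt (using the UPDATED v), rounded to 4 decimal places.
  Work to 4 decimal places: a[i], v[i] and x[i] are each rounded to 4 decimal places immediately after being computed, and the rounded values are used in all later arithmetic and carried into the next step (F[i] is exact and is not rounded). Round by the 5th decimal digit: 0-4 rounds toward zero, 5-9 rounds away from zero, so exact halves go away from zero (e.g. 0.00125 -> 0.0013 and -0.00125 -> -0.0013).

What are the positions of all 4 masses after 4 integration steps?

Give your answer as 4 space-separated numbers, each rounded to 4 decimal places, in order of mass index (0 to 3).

Step 0: x=[5.0000 6.0000 11.0000 13.0000] v=[0.0000 0.0000 0.0000 0.0000]
Step 1: x=[4.6800 6.3200 10.7600 13.0400] v=[-1.6000 1.6000 -1.2000 0.2000]
Step 2: x=[4.1168 6.8640 10.3472 13.1088] v=[-2.8160 2.7200 -2.0640 0.3440]
Step 3: x=[3.4440 7.4669 9.8767 13.1871] v=[-3.3638 3.0144 -2.3526 0.3917]
Step 4: x=[2.8176 7.9407 9.4782 13.2530] v=[-3.1322 2.3692 -1.9924 0.3296]

Answer: 2.8176 7.9407 9.4782 13.2530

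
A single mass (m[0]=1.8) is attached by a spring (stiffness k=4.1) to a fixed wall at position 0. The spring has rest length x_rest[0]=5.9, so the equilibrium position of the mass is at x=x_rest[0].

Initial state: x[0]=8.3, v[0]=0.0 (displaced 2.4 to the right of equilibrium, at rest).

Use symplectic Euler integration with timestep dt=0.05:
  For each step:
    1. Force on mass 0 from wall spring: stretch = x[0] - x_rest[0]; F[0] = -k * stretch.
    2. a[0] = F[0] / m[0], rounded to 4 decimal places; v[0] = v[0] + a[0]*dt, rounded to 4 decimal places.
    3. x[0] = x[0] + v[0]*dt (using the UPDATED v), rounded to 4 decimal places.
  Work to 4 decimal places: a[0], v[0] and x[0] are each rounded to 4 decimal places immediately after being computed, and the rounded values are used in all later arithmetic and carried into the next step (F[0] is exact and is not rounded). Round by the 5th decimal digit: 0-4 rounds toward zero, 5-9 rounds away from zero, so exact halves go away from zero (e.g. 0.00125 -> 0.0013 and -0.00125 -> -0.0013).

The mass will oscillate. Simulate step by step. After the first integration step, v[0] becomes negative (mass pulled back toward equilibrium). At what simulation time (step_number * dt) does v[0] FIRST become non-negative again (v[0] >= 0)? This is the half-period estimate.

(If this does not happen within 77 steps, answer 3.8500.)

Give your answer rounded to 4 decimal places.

Step 0: x=[8.3000] v=[0.0000]
Step 1: x=[8.2863] v=[-0.2733]
Step 2: x=[8.2590] v=[-0.5451]
Step 3: x=[8.2183] v=[-0.8138]
Step 4: x=[8.1644] v=[-1.0778]
Step 5: x=[8.0976] v=[-1.3357]
Step 6: x=[8.0183] v=[-1.5860]
Step 7: x=[7.9269] v=[-1.8273]
Step 8: x=[7.8240] v=[-2.0581]
Step 9: x=[7.7101] v=[-2.2772]
Step 10: x=[7.5859] v=[-2.4834]
Step 11: x=[7.4521] v=[-2.6754]
Step 12: x=[7.3095] v=[-2.8522]
Step 13: x=[7.1589] v=[-3.0127]
Step 14: x=[7.0011] v=[-3.1561]
Step 15: x=[6.8370] v=[-3.2815]
Step 16: x=[6.6676] v=[-3.3882]
Step 17: x=[6.4938] v=[-3.4756]
Step 18: x=[6.3166] v=[-3.5432]
Step 19: x=[6.1371] v=[-3.5906]
Step 20: x=[5.9562] v=[-3.6176]
Step 21: x=[5.7750] v=[-3.6240]
Step 22: x=[5.5945] v=[-3.6098]
Step 23: x=[5.4158] v=[-3.5750]
Step 24: x=[5.2398] v=[-3.5199]
Step 25: x=[5.0676] v=[-3.4447]
Step 26: x=[4.9001] v=[-3.3499]
Step 27: x=[4.7383] v=[-3.2360]
Step 28: x=[4.5831] v=[-3.1037]
Step 29: x=[4.4354] v=[-2.9537]
Step 30: x=[4.2961] v=[-2.7869]
Step 31: x=[4.1659] v=[-2.6042]
Step 32: x=[4.0456] v=[-2.4067]
Step 33: x=[3.9358] v=[-2.1955]
Step 34: x=[3.8372] v=[-1.9718]
Step 35: x=[3.7504] v=[-1.7369]
Step 36: x=[3.6758] v=[-1.4921]
Step 37: x=[3.6139] v=[-1.2388]
Step 38: x=[3.5650] v=[-0.9784]
Step 39: x=[3.5294] v=[-0.7125]
Step 40: x=[3.5073] v=[-0.4425]
Step 41: x=[3.4988] v=[-0.1700]
Step 42: x=[3.5040] v=[0.1035]
First v>=0 after going negative at step 42, time=2.1000

Answer: 2.1000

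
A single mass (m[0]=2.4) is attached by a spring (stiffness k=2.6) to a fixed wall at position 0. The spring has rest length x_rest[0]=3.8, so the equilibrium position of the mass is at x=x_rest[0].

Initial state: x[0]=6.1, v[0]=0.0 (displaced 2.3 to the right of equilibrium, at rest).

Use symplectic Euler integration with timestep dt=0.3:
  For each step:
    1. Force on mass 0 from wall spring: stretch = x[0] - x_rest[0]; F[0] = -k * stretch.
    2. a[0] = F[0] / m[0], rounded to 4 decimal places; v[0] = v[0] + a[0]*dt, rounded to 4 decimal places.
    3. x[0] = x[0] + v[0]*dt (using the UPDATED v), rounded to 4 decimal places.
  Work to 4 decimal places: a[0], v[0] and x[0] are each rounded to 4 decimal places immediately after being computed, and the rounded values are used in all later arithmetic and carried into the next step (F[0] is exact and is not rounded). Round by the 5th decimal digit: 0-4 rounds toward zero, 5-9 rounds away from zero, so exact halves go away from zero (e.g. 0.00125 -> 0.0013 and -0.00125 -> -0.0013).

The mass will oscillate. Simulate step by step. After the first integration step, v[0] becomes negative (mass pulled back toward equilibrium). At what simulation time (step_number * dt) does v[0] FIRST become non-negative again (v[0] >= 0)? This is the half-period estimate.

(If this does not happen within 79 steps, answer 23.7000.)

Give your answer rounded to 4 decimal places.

Answer: 3.3000

Derivation:
Step 0: x=[6.1000] v=[0.0000]
Step 1: x=[5.8758] v=[-0.7475]
Step 2: x=[5.4492] v=[-1.4221]
Step 3: x=[4.8618] v=[-1.9581]
Step 4: x=[4.1708] v=[-2.3032]
Step 5: x=[3.4437] v=[-2.4237]
Step 6: x=[2.7513] v=[-2.3079]
Step 7: x=[2.1612] v=[-1.9671]
Step 8: x=[1.7309] v=[-1.4345]
Step 9: x=[1.5023] v=[-0.7621]
Step 10: x=[1.4977] v=[-0.0153]
Step 11: x=[1.7176] v=[0.7330]
First v>=0 after going negative at step 11, time=3.3000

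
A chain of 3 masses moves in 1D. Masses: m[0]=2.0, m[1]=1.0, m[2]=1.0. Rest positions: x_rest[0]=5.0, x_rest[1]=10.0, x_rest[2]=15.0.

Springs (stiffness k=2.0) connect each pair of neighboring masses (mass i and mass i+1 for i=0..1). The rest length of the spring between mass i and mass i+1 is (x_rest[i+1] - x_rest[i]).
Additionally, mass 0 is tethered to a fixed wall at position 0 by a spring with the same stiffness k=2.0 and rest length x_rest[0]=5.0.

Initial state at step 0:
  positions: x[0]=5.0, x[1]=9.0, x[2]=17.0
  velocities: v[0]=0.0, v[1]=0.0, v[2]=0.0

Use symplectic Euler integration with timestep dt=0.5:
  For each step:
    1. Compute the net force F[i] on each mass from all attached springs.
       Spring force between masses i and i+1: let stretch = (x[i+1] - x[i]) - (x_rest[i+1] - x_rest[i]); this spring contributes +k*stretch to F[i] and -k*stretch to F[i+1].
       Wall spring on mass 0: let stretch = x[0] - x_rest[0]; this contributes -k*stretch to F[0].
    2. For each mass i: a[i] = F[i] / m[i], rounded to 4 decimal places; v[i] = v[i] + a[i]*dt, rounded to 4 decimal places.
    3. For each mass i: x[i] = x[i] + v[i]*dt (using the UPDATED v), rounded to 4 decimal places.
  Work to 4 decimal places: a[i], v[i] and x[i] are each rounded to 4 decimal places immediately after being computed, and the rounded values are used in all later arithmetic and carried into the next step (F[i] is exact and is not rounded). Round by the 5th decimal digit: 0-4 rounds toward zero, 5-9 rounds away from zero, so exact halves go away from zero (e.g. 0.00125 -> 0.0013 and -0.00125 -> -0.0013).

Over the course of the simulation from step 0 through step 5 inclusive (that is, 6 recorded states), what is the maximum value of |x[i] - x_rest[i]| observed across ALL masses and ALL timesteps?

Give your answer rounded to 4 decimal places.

Step 0: x=[5.0000 9.0000 17.0000] v=[0.0000 0.0000 0.0000]
Step 1: x=[4.7500 11.0000 15.5000] v=[-0.5000 4.0000 -3.0000]
Step 2: x=[4.8750 12.1250 14.2500] v=[0.2500 2.2500 -2.5000]
Step 3: x=[5.5938 10.6875 14.4375] v=[1.4375 -2.8750 0.3750]
Step 4: x=[6.1876 8.5782 15.2500] v=[1.1875 -4.2187 1.6250]
Step 5: x=[5.8321 8.6095 15.2266] v=[-0.7110 0.0625 -0.0468]
Max displacement = 2.1250

Answer: 2.1250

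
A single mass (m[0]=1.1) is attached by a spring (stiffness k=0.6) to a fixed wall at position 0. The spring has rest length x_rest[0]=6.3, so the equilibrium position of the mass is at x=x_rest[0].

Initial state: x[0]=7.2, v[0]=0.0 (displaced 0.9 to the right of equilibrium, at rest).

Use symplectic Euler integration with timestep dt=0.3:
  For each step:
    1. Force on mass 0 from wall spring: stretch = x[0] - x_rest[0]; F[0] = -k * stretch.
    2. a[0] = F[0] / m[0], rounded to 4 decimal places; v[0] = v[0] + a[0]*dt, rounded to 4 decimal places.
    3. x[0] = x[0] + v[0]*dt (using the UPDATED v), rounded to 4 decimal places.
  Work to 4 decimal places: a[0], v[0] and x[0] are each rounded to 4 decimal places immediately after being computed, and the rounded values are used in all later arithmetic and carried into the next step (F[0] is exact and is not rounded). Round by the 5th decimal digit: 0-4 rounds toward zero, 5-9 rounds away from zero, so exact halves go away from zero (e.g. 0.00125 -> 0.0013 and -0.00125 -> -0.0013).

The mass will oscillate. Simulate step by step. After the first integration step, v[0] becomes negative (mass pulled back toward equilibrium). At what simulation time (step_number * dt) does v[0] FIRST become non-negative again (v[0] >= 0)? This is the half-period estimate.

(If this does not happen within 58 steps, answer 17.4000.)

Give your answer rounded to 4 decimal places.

Answer: 4.5000

Derivation:
Step 0: x=[7.2000] v=[0.0000]
Step 1: x=[7.1558] v=[-0.1473]
Step 2: x=[7.0696] v=[-0.2873]
Step 3: x=[6.9456] v=[-0.4132]
Step 4: x=[6.7900] v=[-0.5188]
Step 5: x=[6.6103] v=[-0.5990]
Step 6: x=[6.4154] v=[-0.6498]
Step 7: x=[6.2148] v=[-0.6687]
Step 8: x=[6.0184] v=[-0.6548]
Step 9: x=[5.8358] v=[-0.6087]
Step 10: x=[5.6760] v=[-0.5327]
Step 11: x=[5.5468] v=[-0.4306]
Step 12: x=[5.4546] v=[-0.3074]
Step 13: x=[5.4039] v=[-0.1691]
Step 14: x=[5.3972] v=[-0.0225]
Step 15: x=[5.4348] v=[0.1252]
First v>=0 after going negative at step 15, time=4.5000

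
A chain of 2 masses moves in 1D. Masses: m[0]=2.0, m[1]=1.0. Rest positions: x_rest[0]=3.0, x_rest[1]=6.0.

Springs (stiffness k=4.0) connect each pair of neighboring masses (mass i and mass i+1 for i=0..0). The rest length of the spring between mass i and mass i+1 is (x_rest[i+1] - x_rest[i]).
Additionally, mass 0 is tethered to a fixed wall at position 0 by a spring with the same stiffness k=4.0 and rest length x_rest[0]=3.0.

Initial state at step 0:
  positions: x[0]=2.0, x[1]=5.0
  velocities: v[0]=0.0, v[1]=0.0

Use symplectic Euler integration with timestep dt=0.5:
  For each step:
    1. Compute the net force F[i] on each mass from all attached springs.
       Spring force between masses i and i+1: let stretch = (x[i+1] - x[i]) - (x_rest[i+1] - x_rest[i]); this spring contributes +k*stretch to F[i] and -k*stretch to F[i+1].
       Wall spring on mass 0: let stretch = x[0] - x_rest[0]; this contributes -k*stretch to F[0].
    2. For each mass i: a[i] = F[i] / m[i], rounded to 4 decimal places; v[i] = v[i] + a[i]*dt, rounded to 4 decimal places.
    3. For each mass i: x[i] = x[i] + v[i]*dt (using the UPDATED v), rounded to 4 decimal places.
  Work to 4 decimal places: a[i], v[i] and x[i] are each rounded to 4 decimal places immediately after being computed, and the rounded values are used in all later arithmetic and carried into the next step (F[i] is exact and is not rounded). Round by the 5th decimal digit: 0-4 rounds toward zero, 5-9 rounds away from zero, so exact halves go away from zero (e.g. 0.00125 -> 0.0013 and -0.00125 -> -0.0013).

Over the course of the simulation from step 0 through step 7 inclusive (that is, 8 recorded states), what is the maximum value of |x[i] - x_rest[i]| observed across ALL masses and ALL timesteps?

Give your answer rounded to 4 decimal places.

Answer: 1.2500

Derivation:
Step 0: x=[2.0000 5.0000] v=[0.0000 0.0000]
Step 1: x=[2.5000 5.0000] v=[1.0000 0.0000]
Step 2: x=[3.0000 5.5000] v=[1.0000 1.0000]
Step 3: x=[3.2500 6.5000] v=[0.5000 2.0000]
Step 4: x=[3.5000 7.2500] v=[0.5000 1.5000]
Step 5: x=[3.8750 7.2500] v=[0.7500 0.0000]
Step 6: x=[4.0000 6.8750] v=[0.2500 -0.7500]
Step 7: x=[3.5625 6.6250] v=[-0.8750 -0.5000]
Max displacement = 1.2500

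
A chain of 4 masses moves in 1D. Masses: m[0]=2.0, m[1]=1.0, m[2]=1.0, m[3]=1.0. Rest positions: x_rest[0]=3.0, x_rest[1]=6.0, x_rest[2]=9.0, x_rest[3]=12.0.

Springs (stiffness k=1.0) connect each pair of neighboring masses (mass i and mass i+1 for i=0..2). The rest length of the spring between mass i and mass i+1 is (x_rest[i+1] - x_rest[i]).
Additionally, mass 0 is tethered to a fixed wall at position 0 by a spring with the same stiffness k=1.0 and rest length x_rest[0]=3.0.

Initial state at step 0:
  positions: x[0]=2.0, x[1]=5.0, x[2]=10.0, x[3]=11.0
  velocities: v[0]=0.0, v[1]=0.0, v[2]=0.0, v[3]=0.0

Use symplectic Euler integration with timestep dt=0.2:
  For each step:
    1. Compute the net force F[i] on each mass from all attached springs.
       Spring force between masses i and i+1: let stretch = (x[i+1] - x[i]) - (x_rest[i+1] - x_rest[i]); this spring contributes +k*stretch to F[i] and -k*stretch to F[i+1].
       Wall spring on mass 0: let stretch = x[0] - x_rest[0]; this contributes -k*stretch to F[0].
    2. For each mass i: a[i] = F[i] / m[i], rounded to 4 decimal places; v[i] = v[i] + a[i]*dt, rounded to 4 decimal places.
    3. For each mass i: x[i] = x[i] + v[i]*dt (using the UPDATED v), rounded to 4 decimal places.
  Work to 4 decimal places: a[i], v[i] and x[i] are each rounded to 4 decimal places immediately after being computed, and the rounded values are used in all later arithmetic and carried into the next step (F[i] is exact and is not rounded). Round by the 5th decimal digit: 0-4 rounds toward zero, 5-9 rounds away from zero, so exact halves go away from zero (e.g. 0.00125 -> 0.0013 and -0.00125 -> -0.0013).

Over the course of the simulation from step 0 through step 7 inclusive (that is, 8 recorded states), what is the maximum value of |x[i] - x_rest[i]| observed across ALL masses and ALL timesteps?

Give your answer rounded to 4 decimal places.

Answer: 1.5165

Derivation:
Step 0: x=[2.0000 5.0000 10.0000 11.0000] v=[0.0000 0.0000 0.0000 0.0000]
Step 1: x=[2.0200 5.0800 9.8400 11.0800] v=[0.1000 0.4000 -0.8000 0.4000]
Step 2: x=[2.0608 5.2280 9.5392 11.2304] v=[0.2040 0.7400 -1.5040 0.7520]
Step 3: x=[2.1237 5.4218 9.1336 11.4332] v=[0.3146 0.9688 -2.0280 1.0138]
Step 4: x=[2.2101 5.6321 8.6715 11.6640] v=[0.4320 1.0515 -2.3104 1.1539]
Step 5: x=[2.3207 5.8271 8.2075 11.8951] v=[0.5532 0.9750 -2.3198 1.1554]
Step 6: x=[2.4551 5.9771 7.7958 12.0987] v=[0.6718 0.7498 -2.0584 1.0179]
Step 7: x=[2.6108 6.0589 7.4835 12.2502] v=[0.7785 0.4091 -1.5616 0.7573]
Max displacement = 1.5165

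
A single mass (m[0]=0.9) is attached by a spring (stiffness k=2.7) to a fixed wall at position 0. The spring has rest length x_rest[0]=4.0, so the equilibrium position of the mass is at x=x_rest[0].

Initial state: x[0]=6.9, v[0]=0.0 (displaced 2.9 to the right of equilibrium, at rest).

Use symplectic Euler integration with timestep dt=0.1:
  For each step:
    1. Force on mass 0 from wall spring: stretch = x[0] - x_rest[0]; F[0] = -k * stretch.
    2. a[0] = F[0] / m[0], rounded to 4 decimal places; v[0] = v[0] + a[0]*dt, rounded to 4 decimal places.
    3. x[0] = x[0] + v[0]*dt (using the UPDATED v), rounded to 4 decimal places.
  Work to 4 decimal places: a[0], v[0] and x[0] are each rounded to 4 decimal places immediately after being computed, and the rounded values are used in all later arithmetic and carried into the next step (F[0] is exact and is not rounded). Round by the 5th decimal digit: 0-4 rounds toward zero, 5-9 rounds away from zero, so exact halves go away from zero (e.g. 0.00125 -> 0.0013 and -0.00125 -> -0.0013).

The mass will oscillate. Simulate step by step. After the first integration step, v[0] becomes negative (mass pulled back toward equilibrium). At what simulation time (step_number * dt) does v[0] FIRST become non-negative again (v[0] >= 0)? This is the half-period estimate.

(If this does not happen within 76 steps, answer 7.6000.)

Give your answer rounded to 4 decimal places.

Answer: 1.9000

Derivation:
Step 0: x=[6.9000] v=[0.0000]
Step 1: x=[6.8130] v=[-0.8700]
Step 2: x=[6.6416] v=[-1.7139]
Step 3: x=[6.3910] v=[-2.5064]
Step 4: x=[6.0686] v=[-3.2237]
Step 5: x=[5.6842] v=[-3.8443]
Step 6: x=[5.2492] v=[-4.3496]
Step 7: x=[4.7768] v=[-4.7244]
Step 8: x=[4.2811] v=[-4.9574]
Step 9: x=[3.7769] v=[-5.0417]
Step 10: x=[3.2794] v=[-4.9748]
Step 11: x=[2.8035] v=[-4.7586]
Step 12: x=[2.3635] v=[-4.3997]
Step 13: x=[1.9726] v=[-3.9088]
Step 14: x=[1.6425] v=[-3.3006]
Step 15: x=[1.3832] v=[-2.5934]
Step 16: x=[1.2024] v=[-1.8084]
Step 17: x=[1.1055] v=[-0.9691]
Step 18: x=[1.0954] v=[-0.1008]
Step 19: x=[1.1725] v=[0.7706]
First v>=0 after going negative at step 19, time=1.9000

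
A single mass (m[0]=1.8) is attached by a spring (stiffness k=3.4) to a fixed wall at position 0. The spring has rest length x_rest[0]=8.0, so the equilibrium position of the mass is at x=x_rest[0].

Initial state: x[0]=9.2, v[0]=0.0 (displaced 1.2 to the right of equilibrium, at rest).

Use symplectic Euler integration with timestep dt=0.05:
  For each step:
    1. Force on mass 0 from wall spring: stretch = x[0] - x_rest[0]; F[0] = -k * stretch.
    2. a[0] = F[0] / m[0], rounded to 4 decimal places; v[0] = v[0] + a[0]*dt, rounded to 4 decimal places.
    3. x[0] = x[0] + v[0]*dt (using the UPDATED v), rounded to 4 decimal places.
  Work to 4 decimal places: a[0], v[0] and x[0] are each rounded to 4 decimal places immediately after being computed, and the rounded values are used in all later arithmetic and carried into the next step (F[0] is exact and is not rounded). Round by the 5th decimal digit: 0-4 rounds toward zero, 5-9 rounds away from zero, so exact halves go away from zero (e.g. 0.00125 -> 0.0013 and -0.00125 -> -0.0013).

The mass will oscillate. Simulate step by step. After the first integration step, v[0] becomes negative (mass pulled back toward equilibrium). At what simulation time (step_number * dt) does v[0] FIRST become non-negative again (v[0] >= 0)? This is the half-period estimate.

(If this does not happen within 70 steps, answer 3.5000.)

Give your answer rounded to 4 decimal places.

Step 0: x=[9.2000] v=[0.0000]
Step 1: x=[9.1943] v=[-0.1133]
Step 2: x=[9.1830] v=[-0.2261]
Step 3: x=[9.1661] v=[-0.3378]
Step 4: x=[9.1437] v=[-0.4479]
Step 5: x=[9.1159] v=[-0.5559]
Step 6: x=[9.0828] v=[-0.6613]
Step 7: x=[9.0446] v=[-0.7636]
Step 8: x=[9.0015] v=[-0.8623]
Step 9: x=[8.9537] v=[-0.9569]
Step 10: x=[8.9014] v=[-1.0470]
Step 11: x=[8.8448] v=[-1.1321]
Step 12: x=[8.7842] v=[-1.2119]
Step 13: x=[8.7199] v=[-1.2860]
Step 14: x=[8.6522] v=[-1.3540]
Step 15: x=[8.5814] v=[-1.4156]
Step 16: x=[8.5079] v=[-1.4705]
Step 17: x=[8.4320] v=[-1.5185]
Step 18: x=[8.3540] v=[-1.5593]
Step 19: x=[8.2744] v=[-1.5927]
Step 20: x=[8.1935] v=[-1.6186]
Step 21: x=[8.1117] v=[-1.6369]
Step 22: x=[8.0293] v=[-1.6475]
Step 23: x=[7.9468] v=[-1.6503]
Step 24: x=[7.8645] v=[-1.6453]
Step 25: x=[7.7829] v=[-1.6325]
Step 26: x=[7.7023] v=[-1.6120]
Step 27: x=[7.6231] v=[-1.5839]
Step 28: x=[7.5457] v=[-1.5483]
Step 29: x=[7.4704] v=[-1.5054]
Step 30: x=[7.3976] v=[-1.4554]
Step 31: x=[7.3277] v=[-1.3985]
Step 32: x=[7.2610] v=[-1.3350]
Step 33: x=[7.1977] v=[-1.2652]
Step 34: x=[7.1382] v=[-1.1894]
Step 35: x=[7.0828] v=[-1.1080]
Step 36: x=[7.0317] v=[-1.0214]
Step 37: x=[6.9852] v=[-0.9300]
Step 38: x=[6.9435] v=[-0.8342]
Step 39: x=[6.9068] v=[-0.7344]
Step 40: x=[6.8752] v=[-0.6312]
Step 41: x=[6.8490] v=[-0.5250]
Step 42: x=[6.8282] v=[-0.4163]
Step 43: x=[6.8129] v=[-0.3056]
Step 44: x=[6.8032] v=[-0.1935]
Step 45: x=[6.7992] v=[-0.0805]
Step 46: x=[6.8008] v=[0.0329]
First v>=0 after going negative at step 46, time=2.3000

Answer: 2.3000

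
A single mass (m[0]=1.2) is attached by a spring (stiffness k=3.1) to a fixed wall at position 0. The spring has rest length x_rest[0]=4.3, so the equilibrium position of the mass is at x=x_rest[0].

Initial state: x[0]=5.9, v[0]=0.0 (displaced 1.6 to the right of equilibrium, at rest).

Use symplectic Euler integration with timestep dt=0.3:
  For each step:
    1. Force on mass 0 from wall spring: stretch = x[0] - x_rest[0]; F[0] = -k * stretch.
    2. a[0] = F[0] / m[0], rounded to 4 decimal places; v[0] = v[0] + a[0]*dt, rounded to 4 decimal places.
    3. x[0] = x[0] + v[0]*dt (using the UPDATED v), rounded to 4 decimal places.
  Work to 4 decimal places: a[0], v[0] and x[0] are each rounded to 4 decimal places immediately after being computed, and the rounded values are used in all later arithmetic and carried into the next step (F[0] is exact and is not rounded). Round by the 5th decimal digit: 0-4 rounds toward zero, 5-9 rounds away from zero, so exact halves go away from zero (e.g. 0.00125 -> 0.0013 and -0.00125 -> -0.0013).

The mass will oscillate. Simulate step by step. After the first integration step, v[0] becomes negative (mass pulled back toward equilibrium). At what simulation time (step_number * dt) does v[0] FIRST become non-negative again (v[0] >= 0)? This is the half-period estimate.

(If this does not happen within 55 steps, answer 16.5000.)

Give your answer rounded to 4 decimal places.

Answer: 2.1000

Derivation:
Step 0: x=[5.9000] v=[0.0000]
Step 1: x=[5.5280] v=[-1.2400]
Step 2: x=[4.8705] v=[-2.1917]
Step 3: x=[4.0804] v=[-2.6338]
Step 4: x=[3.3413] v=[-2.4636]
Step 5: x=[2.8251] v=[-1.7206]
Step 6: x=[2.6519] v=[-0.5775]
Step 7: x=[2.8618] v=[0.6998]
First v>=0 after going negative at step 7, time=2.1000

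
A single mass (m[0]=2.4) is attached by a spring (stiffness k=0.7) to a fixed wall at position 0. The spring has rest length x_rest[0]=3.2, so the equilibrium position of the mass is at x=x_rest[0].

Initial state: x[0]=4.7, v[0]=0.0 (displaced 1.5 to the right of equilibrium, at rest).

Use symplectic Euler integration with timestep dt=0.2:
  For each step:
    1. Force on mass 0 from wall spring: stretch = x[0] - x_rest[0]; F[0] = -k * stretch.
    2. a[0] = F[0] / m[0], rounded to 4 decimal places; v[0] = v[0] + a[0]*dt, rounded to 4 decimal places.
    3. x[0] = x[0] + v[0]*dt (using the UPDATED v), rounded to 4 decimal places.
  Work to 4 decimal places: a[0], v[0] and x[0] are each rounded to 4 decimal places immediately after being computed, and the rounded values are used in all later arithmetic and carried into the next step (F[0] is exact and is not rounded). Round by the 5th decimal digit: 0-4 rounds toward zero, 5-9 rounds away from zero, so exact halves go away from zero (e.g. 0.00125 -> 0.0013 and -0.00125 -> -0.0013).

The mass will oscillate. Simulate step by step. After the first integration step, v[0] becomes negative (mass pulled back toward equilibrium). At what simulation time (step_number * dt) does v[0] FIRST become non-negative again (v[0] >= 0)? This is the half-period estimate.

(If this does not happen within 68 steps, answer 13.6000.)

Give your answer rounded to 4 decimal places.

Answer: 6.0000

Derivation:
Step 0: x=[4.7000] v=[0.0000]
Step 1: x=[4.6825] v=[-0.0875]
Step 2: x=[4.6477] v=[-0.1740]
Step 3: x=[4.5960] v=[-0.2584]
Step 4: x=[4.5280] v=[-0.3398]
Step 5: x=[4.4445] v=[-0.4173]
Step 6: x=[4.3465] v=[-0.4899]
Step 7: x=[4.2351] v=[-0.5568]
Step 8: x=[4.1117] v=[-0.6172]
Step 9: x=[3.9776] v=[-0.6704]
Step 10: x=[3.8344] v=[-0.7158]
Step 11: x=[3.6838] v=[-0.7528]
Step 12: x=[3.5276] v=[-0.7810]
Step 13: x=[3.3676] v=[-0.8001]
Step 14: x=[3.2056] v=[-0.8099]
Step 15: x=[3.0436] v=[-0.8102]
Step 16: x=[2.8834] v=[-0.8011]
Step 17: x=[2.7269] v=[-0.7826]
Step 18: x=[2.5759] v=[-0.7550]
Step 19: x=[2.4322] v=[-0.7186]
Step 20: x=[2.2974] v=[-0.6738]
Step 21: x=[2.1732] v=[-0.6211]
Step 22: x=[2.0610] v=[-0.5612]
Step 23: x=[1.9620] v=[-0.4948]
Step 24: x=[1.8775] v=[-0.4226]
Step 25: x=[1.8084] v=[-0.3455]
Step 26: x=[1.7555] v=[-0.2643]
Step 27: x=[1.7195] v=[-0.1800]
Step 28: x=[1.7008] v=[-0.0936]
Step 29: x=[1.6996] v=[-0.0061]
Step 30: x=[1.7159] v=[0.0814]
First v>=0 after going negative at step 30, time=6.0000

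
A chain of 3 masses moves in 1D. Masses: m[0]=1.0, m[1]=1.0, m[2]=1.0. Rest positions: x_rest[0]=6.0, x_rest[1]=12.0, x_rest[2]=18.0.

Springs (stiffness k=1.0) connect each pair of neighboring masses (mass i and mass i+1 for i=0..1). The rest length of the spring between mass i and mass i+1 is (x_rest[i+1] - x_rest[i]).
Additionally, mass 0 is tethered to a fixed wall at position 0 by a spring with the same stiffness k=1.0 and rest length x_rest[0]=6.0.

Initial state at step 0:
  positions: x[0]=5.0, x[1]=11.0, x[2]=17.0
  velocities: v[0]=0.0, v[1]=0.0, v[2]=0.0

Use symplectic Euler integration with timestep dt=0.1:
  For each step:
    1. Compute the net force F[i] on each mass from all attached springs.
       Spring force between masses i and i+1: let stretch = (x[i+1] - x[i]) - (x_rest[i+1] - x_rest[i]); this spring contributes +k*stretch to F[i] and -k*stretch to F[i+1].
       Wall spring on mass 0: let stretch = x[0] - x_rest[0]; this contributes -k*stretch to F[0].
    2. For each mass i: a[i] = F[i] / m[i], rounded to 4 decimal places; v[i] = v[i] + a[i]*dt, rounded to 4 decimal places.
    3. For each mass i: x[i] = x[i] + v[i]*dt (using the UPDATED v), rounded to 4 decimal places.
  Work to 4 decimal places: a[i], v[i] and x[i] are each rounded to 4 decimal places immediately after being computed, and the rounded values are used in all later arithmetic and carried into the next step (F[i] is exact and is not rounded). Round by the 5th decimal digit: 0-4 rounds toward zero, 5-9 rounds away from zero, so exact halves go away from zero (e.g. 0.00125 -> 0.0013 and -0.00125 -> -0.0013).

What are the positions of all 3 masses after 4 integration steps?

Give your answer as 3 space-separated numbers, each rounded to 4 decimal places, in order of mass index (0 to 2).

Step 0: x=[5.0000 11.0000 17.0000] v=[0.0000 0.0000 0.0000]
Step 1: x=[5.0100 11.0000 17.0000] v=[0.1000 0.0000 0.0000]
Step 2: x=[5.0298 11.0001 17.0000] v=[0.1980 0.0010 0.0000]
Step 3: x=[5.0590 11.0005 17.0000] v=[0.2921 0.0040 0.0000]
Step 4: x=[5.0970 11.0015 17.0000] v=[0.3804 0.0098 0.0001]

Answer: 5.0970 11.0015 17.0000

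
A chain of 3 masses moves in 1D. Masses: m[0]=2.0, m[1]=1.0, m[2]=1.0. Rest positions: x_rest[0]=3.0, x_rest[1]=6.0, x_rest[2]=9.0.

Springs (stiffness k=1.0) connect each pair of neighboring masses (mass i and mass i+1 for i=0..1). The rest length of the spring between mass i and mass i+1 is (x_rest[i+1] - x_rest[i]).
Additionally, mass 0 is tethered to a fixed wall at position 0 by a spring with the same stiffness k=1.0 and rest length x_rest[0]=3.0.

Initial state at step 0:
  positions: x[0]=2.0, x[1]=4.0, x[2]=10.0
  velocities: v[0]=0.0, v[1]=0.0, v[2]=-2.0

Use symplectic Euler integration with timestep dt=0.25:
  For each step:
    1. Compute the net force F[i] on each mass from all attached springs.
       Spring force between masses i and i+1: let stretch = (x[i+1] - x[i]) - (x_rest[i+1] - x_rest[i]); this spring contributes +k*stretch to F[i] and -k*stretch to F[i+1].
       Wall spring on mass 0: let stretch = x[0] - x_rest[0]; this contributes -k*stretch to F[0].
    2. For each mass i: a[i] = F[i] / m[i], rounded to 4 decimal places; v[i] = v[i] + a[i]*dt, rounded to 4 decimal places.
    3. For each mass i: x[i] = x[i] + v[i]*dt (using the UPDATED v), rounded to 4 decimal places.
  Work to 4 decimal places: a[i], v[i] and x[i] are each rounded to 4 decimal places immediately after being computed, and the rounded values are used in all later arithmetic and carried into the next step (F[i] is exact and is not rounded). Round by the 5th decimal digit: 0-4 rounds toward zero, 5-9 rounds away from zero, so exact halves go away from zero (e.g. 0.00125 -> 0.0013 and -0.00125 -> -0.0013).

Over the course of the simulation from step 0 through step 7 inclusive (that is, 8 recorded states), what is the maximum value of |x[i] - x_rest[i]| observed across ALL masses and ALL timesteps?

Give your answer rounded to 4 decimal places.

Answer: 3.7869

Derivation:
Step 0: x=[2.0000 4.0000 10.0000] v=[0.0000 0.0000 -2.0000]
Step 1: x=[2.0000 4.2500 9.3125] v=[0.0000 1.0000 -2.7500]
Step 2: x=[2.0078 4.6758 8.4961] v=[0.0313 1.7031 -3.2656]
Step 3: x=[2.0363 5.1736 7.6284] v=[0.1138 1.9912 -3.4707]
Step 4: x=[2.0992 5.6288 6.7948] v=[0.2514 1.8206 -3.3344]
Step 5: x=[2.2068 5.9362 6.0758] v=[0.4302 1.2297 -2.8759]
Step 6: x=[2.3619 6.0193 5.5356] v=[0.6205 0.3323 -2.1608]
Step 7: x=[2.5575 5.8436 5.2131] v=[0.7825 -0.7030 -1.2899]
Max displacement = 3.7869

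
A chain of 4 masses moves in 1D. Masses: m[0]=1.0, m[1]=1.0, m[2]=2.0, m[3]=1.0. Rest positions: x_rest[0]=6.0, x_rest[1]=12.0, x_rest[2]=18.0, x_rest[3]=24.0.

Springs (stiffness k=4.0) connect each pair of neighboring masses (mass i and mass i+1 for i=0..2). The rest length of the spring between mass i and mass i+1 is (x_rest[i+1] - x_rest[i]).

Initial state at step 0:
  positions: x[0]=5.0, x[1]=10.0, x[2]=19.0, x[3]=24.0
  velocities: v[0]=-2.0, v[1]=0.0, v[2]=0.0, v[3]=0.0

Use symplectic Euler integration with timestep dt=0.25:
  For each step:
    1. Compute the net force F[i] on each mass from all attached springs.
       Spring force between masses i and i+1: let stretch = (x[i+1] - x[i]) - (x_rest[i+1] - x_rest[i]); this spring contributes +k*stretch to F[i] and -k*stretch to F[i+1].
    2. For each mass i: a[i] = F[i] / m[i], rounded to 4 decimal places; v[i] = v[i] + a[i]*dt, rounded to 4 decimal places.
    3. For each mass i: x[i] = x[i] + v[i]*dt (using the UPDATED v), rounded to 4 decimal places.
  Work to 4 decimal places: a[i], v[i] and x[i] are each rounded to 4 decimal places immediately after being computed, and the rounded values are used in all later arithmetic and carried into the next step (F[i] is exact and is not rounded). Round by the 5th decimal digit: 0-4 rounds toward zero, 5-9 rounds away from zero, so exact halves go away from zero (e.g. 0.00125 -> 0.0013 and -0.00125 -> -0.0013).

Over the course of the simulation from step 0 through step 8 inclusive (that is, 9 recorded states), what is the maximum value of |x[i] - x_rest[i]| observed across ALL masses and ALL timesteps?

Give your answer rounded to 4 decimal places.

Answer: 2.3125

Derivation:
Step 0: x=[5.0000 10.0000 19.0000 24.0000] v=[-2.0000 0.0000 0.0000 0.0000]
Step 1: x=[4.2500 11.0000 18.5000 24.2500] v=[-3.0000 4.0000 -2.0000 1.0000]
Step 2: x=[3.6875 12.1875 17.7813 24.5625] v=[-2.2500 4.7500 -2.8750 1.2500]
Step 3: x=[3.7500 12.6485 17.2110 24.6797] v=[0.2500 1.8438 -2.2813 0.4688]
Step 4: x=[4.5371 12.0255 17.0040 24.4297] v=[3.1485 -2.4922 -0.8282 -0.9999]
Step 5: x=[5.6963 10.7750 17.1029 23.8233] v=[4.6369 -5.0021 0.3954 -2.4256]
Step 6: x=[6.6252 9.8368 17.2508 23.0368] v=[3.7156 -3.7529 0.5917 -3.1460]
Step 7: x=[6.8570 9.9492 17.1952 22.3038] v=[0.9272 0.4495 -0.2223 -2.9320]
Step 8: x=[6.3619 11.1000 16.8725 21.7937] v=[-1.9806 4.6033 -1.2910 -2.0406]
Max displacement = 2.3125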